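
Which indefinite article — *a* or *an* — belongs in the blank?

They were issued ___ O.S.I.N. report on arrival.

The indefinite article is chosen by the initial *sound* of the following word, not its spelling.
The initialism *O.S.I.N.* is read letter by letter; the first letter, O, is pronounced /oʊ/, which begins with a vowel sound.
So the article is *an*: They were issued an O.S.I.N. report on arrival.

an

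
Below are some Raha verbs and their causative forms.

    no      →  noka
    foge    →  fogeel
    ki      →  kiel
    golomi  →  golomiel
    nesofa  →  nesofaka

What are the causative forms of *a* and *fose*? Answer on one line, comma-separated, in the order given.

aka, foseel

The alternation tracks the last vowel of the stem — -el when the last vowel of the stem is a front vowel (*foge*, *ki*, *golomi*); -ka when the last vowel of the stem is a back vowel (*no*, *nesofa*).
*a*: last vowel = /a/, a back vowel → -ka → *aka*.
*fose*: last vowel = /e/, a front vowel → -el → *foseel*.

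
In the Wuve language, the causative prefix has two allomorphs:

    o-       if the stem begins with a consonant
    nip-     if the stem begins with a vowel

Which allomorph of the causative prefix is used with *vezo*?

o-

*vezo* — first sound /v/ (a consonant) → o-.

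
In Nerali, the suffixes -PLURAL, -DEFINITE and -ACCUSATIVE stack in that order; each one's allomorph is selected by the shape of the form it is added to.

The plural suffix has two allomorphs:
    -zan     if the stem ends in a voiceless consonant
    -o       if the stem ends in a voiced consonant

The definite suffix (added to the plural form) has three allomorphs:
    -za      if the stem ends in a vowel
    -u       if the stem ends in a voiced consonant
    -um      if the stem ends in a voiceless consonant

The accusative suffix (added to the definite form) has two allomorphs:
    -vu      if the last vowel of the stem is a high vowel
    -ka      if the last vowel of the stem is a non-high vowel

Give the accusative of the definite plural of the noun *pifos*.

pifoszanuvu

Since the final consonant of *pifos* is /s/ (voiceless), it takes -zan, giving *pifoszan*.
The plural form *pifoszan*: final sound = /n/, a voiced consonant → -u → *pifoszanu*.
The definite form *pifoszanu*: last vowel = /u/, a high vowel → -vu → *pifoszanuvu*.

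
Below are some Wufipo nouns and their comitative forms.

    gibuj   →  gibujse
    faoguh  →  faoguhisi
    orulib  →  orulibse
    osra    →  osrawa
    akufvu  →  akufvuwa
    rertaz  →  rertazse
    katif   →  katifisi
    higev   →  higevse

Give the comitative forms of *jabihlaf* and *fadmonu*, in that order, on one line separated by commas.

The pattern is voicing of the final sound: -isi when the stem ends in a voiceless consonant (*faoguh*, *katif*); -se when the stem ends in a voiced consonant (*gibuj*, *orulib*, *rertaz*, *higev*); -wa when the stem ends in a vowel (*osra*, *akufvu*).
The final sound of *jabihlaf* is /f/, which is a voiceless consonant, so the suffix is -isi, giving *jabihlafisi*.
The final sound of *fadmonu* is /u/, which is a vowel, so the suffix is -wa, giving *fadmonuwa*.

jabihlafisi, fadmonuwa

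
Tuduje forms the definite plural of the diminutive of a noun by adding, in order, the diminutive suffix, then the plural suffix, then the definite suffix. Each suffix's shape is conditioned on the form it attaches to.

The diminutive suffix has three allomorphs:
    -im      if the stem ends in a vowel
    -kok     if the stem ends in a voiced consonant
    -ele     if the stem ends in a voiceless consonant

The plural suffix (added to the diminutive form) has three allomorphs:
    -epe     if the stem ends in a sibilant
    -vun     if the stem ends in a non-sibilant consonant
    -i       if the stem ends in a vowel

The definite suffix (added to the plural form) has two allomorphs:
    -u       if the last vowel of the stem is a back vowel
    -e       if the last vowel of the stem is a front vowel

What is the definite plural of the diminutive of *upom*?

upomkokvunu

The final sound of *upom* is /m/, which is a voiced consonant, so the diminutive suffix is -kok, giving *upomkok*.
The final sound of the diminutive form *upomkok* is /k/, which is a non-sibilant consonant, so the plural suffix is -vun, giving *upomkokvun*.
The last vowel of the plural form *upomkokvun* is /u/, which is a back vowel, so the definite suffix is -u, giving *upomkokvunu*.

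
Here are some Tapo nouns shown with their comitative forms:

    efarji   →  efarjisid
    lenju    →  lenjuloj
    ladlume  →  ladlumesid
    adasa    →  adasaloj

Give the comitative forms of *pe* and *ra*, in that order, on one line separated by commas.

Looking at the last vowel of each stem: -sid when the last vowel of the stem is a front vowel (*efarji*, *ladlume*); -loj when the last vowel of the stem is a back vowel (*lenju*, *adasa*).
*pe* — last vowel /e/ (a front vowel) → -sid → *pesid*.
Since the last vowel of *ra* is /a/ (a back vowel), it takes -loj, giving *raloj*.

pesid, raloj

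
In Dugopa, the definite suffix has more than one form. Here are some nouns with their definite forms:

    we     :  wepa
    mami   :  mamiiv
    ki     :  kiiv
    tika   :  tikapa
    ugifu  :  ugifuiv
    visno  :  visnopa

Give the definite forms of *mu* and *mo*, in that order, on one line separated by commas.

The suffix is conditioned by the last vowel: -iv when the last vowel of the stem is a high vowel (*mami*, *ki*, *ugifu*); -pa when the last vowel of the stem is a non-high vowel (*we*, *tika*, *visno*).
Since the last vowel of *mu* is /u/ (a high vowel), it takes -iv, giving *muiv*.
*mo*: last vowel = /o/, a non-high vowel → -pa → *mopa*.

muiv, mopa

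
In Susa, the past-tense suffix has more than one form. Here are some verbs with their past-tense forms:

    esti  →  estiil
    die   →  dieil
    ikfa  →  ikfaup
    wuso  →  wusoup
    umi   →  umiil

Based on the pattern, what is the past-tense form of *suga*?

The pattern is front/back vowel harmony: -il when the last vowel of the stem is a front vowel (*esti*, *die*, *umi*); -up when the last vowel of the stem is a back vowel (*ikfa*, *wuso*).
*suga* — last vowel /a/ (a back vowel) → -up → *sugaup*.

sugaup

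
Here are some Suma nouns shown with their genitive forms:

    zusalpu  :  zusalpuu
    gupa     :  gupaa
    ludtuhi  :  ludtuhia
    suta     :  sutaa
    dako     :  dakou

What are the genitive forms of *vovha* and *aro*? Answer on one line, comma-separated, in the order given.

vovhaa, arou

The alternation tracks the last vowel of the stem — -u when the last vowel of the stem is a rounded vowel (*zusalpu*, *dako*); -a when the last vowel of the stem is an unrounded vowel (*gupa*, *ludtuhi*, *suta*).
*vovha* — last vowel /a/ (an unrounded vowel) → -a → *vovhaa*.
The last vowel of *aro* is /o/, which is a rounded vowel, so the suffix is -u, giving *arou*.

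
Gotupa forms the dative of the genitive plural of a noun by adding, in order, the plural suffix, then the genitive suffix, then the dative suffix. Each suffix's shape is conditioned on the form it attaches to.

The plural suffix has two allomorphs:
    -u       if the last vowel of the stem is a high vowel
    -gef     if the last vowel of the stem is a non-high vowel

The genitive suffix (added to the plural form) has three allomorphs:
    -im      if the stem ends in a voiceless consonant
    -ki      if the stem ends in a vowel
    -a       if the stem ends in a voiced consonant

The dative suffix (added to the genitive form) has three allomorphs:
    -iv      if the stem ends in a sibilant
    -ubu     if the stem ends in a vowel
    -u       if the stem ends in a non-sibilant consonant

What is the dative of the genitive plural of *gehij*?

The last vowel of *gehij* is /i/, which is a high vowel, so the plural suffix is -u, giving *gehiju*.
The plural form *gehiju* — final sound /u/ (a vowel) → -ki → *gehijuki*.
The final sound of the genitive form *gehijuki* is /i/, which is a vowel, so the dative suffix is -ubu, giving *gehijukiubu*.

gehijukiubu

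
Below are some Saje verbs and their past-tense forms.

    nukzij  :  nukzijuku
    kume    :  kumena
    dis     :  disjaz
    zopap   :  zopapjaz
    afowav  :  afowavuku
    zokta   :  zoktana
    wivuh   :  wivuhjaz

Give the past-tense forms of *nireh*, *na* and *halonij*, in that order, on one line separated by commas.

nirehjaz, nana, halonijuku

Looking at the final sound of each stem: -jaz when the stem ends in a voiceless consonant (*dis*, *zopap*, *wivuh*); -uku when the stem ends in a voiced consonant (*nukzij*, *afowav*); -na when the stem ends in a vowel (*kume*, *zokta*).
*nireh* — final sound /h/ (a voiceless consonant) → -jaz → *nirehjaz*.
Since the final sound of *na* is /a/ (a vowel), it takes -na, giving *nana*.
Since the final sound of *halonij* is /j/ (a voiced consonant), it takes -uku, giving *halonijuku*.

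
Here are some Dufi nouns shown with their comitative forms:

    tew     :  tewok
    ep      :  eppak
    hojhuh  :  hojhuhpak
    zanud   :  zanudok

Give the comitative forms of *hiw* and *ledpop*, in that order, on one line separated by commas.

hiwok, ledpoppak

The suffix is conditioned by the final consonant: -pak when the stem ends in a voiceless consonant (*ep*, *hojhuh*); -ok when the stem ends in a voiced consonant (*tew*, *zanud*).
*hiw* — final consonant /w/ (voiced) → -ok → *hiwok*.
*ledpop* — final consonant /p/ (voiceless) → -pak → *ledpoppak*.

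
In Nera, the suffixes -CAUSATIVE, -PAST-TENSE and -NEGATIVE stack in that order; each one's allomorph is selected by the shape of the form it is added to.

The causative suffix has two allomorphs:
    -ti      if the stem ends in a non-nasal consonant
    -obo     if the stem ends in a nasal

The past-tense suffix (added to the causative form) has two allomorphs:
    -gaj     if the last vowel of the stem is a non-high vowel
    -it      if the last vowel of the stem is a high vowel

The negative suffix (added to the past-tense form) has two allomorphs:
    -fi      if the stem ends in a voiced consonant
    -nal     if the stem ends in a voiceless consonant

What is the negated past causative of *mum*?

*mum* — final consonant /m/ (a nasal) → -obo → *mumobo*.
The causative form *mumobo* — last vowel /o/ (a non-high vowel) → -gaj → *mumobogaj*.
The past-tense form *mumobogaj* — final consonant /j/ (voiced) → -fi → *mumobogajfi*.

mumobogajfi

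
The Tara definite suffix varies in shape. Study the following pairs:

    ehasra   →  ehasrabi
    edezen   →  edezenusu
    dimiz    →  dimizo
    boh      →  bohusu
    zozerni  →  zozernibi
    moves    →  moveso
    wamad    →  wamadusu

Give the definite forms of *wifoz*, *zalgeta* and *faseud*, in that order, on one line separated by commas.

The suffix is conditioned by the final sound: -o when the stem ends in a sibilant (*dimiz*, *moves*); -usu when the stem ends in a non-sibilant consonant (*edezen*, *boh*, *wamad*); -bi when the stem ends in a vowel (*ehasra*, *zozerni*).
The final sound of *wifoz* is /z/, which is a sibilant, so the suffix is -o, giving *wifozo*.
The final sound of *zalgeta* is /a/, which is a vowel, so the suffix is -bi, giving *zalgetabi*.
The final sound of *faseud* is /d/, which is a non-sibilant consonant, so the suffix is -usu, giving *faseudusu*.

wifozo, zalgetabi, faseudusu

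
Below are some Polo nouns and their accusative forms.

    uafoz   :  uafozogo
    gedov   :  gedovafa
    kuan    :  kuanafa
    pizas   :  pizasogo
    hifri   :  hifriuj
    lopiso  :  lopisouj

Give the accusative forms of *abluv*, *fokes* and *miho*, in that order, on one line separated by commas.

abluvafa, fokesogo, mihouj

The suffix is conditioned by the final sound: -ogo when the stem ends in a sibilant (*uafoz*, *pizas*); -afa when the stem ends in a non-sibilant consonant (*gedov*, *kuan*); -uj when the stem ends in a vowel (*hifri*, *lopiso*).
The final sound of *abluv* is /v/, which is a non-sibilant consonant, so the suffix is -afa, giving *abluvafa*.
*fokes* — final sound /s/ (a sibilant) → -ogo → *fokesogo*.
Since the final sound of *miho* is /o/ (a vowel), it takes -uj, giving *mihouj*.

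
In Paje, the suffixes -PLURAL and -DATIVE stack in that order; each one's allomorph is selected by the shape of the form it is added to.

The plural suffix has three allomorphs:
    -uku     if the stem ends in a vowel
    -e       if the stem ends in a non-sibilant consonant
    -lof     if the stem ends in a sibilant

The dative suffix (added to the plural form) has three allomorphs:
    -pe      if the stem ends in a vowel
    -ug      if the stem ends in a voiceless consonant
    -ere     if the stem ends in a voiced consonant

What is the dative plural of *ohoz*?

*ohoz* — final sound /z/ (a sibilant) → -lof → *ohozlof*.
The plural form *ohozlof*: final sound = /f/, a voiceless consonant → -ug → *ohozlofug*.

ohozlofug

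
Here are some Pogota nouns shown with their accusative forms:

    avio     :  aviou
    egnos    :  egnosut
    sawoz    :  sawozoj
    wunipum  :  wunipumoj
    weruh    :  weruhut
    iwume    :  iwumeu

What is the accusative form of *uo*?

uou

The suffix is conditioned by the final sound: -ut when the stem ends in a voiceless consonant (*egnos*, *weruh*); -oj when the stem ends in a voiced consonant (*sawoz*, *wunipum*); -u when the stem ends in a vowel (*avio*, *iwume*).
The final sound of *uo* is /o/, which is a vowel, so the suffix is -u, giving *uou*.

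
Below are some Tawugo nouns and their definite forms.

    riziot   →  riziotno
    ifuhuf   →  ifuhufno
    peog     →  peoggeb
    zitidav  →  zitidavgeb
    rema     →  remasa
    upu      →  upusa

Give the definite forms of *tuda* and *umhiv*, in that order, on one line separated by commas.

The suffix is conditioned by the final sound: -no when the stem ends in a voiceless consonant (*riziot*, *ifuhuf*); -geb when the stem ends in a voiced consonant (*peog*, *zitidav*); -sa when the stem ends in a vowel (*rema*, *upu*).
The final sound of *tuda* is /a/, which is a vowel, so the suffix is -sa, giving *tudasa*.
The final sound of *umhiv* is /v/, which is a voiced consonant, so the suffix is -geb, giving *umhivgeb*.

tudasa, umhivgeb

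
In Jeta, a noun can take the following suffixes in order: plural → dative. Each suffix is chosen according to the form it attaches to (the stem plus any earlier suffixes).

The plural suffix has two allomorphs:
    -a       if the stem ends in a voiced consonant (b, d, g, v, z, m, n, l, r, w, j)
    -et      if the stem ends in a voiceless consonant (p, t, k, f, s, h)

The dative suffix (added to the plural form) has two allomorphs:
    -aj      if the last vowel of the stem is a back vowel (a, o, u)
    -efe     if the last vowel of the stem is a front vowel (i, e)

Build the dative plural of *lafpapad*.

*lafpapad* — final consonant /d/ (voiced) → -a → *lafpapada*.
Since the last vowel of the plural form *lafpapada* is /a/ (a back vowel), it takes -aj, giving *lafpapadaaj*.

lafpapadaaj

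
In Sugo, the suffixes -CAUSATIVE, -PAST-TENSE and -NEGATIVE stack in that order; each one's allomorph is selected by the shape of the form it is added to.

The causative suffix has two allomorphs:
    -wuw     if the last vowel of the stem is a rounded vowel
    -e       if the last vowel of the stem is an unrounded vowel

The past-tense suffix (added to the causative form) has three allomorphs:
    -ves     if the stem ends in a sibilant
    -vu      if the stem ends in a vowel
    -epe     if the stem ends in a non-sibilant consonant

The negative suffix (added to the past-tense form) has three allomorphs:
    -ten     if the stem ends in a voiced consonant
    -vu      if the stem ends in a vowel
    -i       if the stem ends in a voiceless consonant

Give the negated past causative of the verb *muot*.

muotwuwepevu

The last vowel of *muot* is /o/, which is a rounded vowel, so the causative suffix is -wuw, giving *muotwuw*.
The final sound of the causative form *muotwuw* is /w/, which is a non-sibilant consonant, so the past-tense suffix is -epe, giving *muotwuwepe*.
The past-tense form *muotwuwepe* — final sound /e/ (a vowel) → -vu → *muotwuwepevu*.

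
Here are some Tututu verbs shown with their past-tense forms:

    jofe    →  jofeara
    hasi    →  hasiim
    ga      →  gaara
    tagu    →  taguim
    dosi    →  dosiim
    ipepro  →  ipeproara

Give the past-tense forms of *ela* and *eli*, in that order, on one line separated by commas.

elaara, eliim

The alternation tracks the last vowel of the stem — -im when the last vowel of the stem is a high vowel (*hasi*, *tagu*, *dosi*); -ara when the last vowel of the stem is a non-high vowel (*jofe*, *ga*, *ipepro*).
Since the last vowel of *ela* is /a/ (a non-high vowel), it takes -ara, giving *elaara*.
The last vowel of *eli* is /i/, which is a high vowel, so the suffix is -im, giving *eliim*.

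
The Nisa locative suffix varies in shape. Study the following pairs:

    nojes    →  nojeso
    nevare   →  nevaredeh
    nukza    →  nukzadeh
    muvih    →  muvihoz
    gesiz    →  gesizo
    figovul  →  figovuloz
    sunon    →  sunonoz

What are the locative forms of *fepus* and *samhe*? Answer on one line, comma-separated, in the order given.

Looking at the final sound of each stem: -o when the stem ends in a sibilant (*nojes*, *gesiz*); -oz when the stem ends in a non-sibilant consonant (*muvih*, *figovul*, *sunon*); -deh when the stem ends in a vowel (*nevare*, *nukza*).
The final sound of *fepus* is /s/, which is a sibilant, so the suffix is -o, giving *fepuso*.
The final sound of *samhe* is /e/, which is a vowel, so the suffix is -deh, giving *samhedeh*.

fepuso, samhedeh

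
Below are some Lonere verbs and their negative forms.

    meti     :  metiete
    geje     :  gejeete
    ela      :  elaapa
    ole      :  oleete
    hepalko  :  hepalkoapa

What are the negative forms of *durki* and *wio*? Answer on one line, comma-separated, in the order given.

Looking at the last vowel of each stem: -ete when the last vowel of the stem is a front vowel (*meti*, *geje*, *ole*); -apa when the last vowel of the stem is a back vowel (*ela*, *hepalko*).
*durki* — last vowel /i/ (a front vowel) → -ete → *durkiete*.
*wio*: last vowel = /o/, a back vowel → -apa → *wioapa*.

durkiete, wioapa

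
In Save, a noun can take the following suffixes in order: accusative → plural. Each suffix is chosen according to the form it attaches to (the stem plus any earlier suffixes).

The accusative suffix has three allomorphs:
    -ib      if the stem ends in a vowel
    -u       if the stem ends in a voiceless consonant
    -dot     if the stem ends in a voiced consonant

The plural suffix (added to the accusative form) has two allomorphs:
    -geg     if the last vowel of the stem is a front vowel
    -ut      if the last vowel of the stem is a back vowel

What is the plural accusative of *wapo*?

Since the final sound of *wapo* is /o/ (a vowel), it takes -ib, giving *wapoib*.
Since the last vowel of the accusative form *wapoib* is /i/ (a front vowel), it takes -geg, giving *wapoibgeg*.

wapoibgeg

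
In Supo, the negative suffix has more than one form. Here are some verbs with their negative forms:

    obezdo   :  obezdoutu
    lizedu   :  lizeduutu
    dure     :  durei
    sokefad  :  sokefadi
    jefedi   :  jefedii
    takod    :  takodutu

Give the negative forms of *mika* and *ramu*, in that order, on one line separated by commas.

The alternation tracks the last vowel of the stem — -utu when the last vowel of the stem is a rounded vowel (*obezdo*, *lizedu*, *takod*); -i when the last vowel of the stem is an unrounded vowel (*dure*, *sokefad*, *jefedi*).
The last vowel of *mika* is /a/, which is an unrounded vowel, so the suffix is -i, giving *mikai*.
*ramu*: last vowel = /u/, a rounded vowel → -utu → *ramuutu*.

mikai, ramuutu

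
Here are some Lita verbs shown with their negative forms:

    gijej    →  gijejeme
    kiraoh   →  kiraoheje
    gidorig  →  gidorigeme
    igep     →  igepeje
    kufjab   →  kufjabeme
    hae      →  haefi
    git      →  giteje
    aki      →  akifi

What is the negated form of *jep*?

jepeje

Looking at the final sound of each stem: -eje when the stem ends in a voiceless consonant (*kiraoh*, *igep*, *git*); -eme when the stem ends in a voiced consonant (*gijej*, *gidorig*, *kufjab*); -fi when the stem ends in a vowel (*hae*, *aki*).
*jep* — final sound /p/ (a voiceless consonant) → -eje → *jepeje*.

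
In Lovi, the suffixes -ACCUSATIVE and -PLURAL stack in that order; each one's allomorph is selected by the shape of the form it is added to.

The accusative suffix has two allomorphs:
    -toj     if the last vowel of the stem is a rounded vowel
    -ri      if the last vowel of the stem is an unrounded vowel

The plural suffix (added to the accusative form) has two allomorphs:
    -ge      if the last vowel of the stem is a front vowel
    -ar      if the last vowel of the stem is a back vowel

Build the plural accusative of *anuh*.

Since the last vowel of *anuh* is /u/ (a rounded vowel), it takes -toj, giving *anuhtoj*.
The last vowel of the accusative form *anuhtoj* is /o/, which is a back vowel, so the plural suffix is -ar, giving *anuhtojar*.

anuhtojar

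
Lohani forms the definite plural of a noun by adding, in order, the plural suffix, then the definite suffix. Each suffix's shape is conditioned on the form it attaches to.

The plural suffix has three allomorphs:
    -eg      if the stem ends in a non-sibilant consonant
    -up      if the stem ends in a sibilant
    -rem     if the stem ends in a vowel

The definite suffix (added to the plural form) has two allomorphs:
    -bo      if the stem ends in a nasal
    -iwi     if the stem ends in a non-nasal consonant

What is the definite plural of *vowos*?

vowosupiwi

Since the final sound of *vowos* is /s/ (a sibilant), it takes -up, giving *vowosup*.
The plural form *vowosup* — final consonant /p/ (non-nasal) → -iwi → *vowosupiwi*.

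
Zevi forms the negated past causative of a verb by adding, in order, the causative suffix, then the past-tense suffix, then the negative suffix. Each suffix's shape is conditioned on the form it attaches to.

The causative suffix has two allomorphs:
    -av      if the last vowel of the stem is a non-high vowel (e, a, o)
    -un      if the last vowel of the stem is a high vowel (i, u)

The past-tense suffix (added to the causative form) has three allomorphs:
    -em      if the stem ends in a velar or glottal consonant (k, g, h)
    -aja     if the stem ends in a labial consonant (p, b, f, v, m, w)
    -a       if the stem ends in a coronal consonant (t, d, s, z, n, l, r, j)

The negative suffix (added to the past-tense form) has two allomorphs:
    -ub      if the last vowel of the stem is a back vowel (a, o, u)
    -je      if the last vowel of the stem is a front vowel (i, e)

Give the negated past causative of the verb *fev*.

*fev*: last vowel = /e/, a non-high vowel → -av → *fevav*.
The final consonant of the causative form *fevav* is /v/, which is labial, so the past-tense suffix is -aja, giving *fevavaja*.
Since the last vowel of the past-tense form *fevavaja* is /a/ (a back vowel), it takes -ub, giving *fevavajaub*.

fevavajaub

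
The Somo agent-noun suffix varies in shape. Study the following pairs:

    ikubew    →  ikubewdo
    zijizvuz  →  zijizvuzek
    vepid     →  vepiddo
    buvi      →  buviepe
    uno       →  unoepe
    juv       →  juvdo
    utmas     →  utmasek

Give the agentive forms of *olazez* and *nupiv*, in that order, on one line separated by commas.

olazezek, nupivdo

The pattern is sibilance of the final sound: -ek when the stem ends in a sibilant (*zijizvuz*, *utmas*); -do when the stem ends in a non-sibilant consonant (*ikubew*, *vepid*, *juv*); -epe when the stem ends in a vowel (*buvi*, *uno*).
*olazez* — final sound /z/ (a sibilant) → -ek → *olazezek*.
*nupiv*: final sound = /v/, a non-sibilant consonant → -do → *nupivdo*.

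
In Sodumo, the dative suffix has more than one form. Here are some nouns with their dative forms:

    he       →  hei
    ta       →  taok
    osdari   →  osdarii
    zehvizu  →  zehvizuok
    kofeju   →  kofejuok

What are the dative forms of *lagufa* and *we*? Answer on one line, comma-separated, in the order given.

The pattern is front/back vowel harmony: -i when the last vowel of the stem is a front vowel (*he*, *osdari*); -ok when the last vowel of the stem is a back vowel (*ta*, *zehvizu*, *kofeju*).
*lagufa* — last vowel /a/ (a back vowel) → -ok → *lagufaok*.
Since the last vowel of *we* is /e/ (a front vowel), it takes -i, giving *wei*.

lagufaok, wei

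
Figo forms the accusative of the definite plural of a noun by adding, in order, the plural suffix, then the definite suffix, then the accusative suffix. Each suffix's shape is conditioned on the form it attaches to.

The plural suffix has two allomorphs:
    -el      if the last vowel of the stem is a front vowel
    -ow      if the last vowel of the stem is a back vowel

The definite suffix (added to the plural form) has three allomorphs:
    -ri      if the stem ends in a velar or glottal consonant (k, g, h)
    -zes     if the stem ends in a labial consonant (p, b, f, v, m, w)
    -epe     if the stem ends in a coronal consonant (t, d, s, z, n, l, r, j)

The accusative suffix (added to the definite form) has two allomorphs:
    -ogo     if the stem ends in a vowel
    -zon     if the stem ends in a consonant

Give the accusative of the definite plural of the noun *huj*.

The last vowel of *huj* is /u/, which is a back vowel, so the plural suffix is -ow, giving *hujow*.
The plural form *hujow* — final consonant /w/ (labial) → -zes → *hujowzes*.
The final sound of the definite form *hujowzes* is /s/, which is a consonant, so the accusative suffix is -zon, giving *hujowzeszon*.

hujowzeszon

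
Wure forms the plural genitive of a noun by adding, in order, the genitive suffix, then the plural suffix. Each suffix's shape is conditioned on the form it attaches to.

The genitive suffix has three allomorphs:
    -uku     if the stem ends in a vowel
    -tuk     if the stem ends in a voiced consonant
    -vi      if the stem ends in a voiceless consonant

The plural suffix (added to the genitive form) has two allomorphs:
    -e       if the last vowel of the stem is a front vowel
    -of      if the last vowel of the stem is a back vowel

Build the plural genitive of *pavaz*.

pavaztukof

Since the final sound of *pavaz* is /z/ (a voiced consonant), it takes -tuk, giving *pavaztuk*.
Since the last vowel of the genitive form *pavaztuk* is /u/ (a back vowel), it takes -of, giving *pavaztukof*.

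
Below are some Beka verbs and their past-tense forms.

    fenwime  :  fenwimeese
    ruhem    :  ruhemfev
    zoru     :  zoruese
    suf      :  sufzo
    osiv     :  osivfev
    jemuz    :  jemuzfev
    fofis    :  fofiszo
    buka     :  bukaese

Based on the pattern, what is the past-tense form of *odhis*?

odhiszo

The pattern is voicing of the final sound: -zo when the stem ends in a voiceless consonant (*suf*, *fofis*); -fev when the stem ends in a voiced consonant (*ruhem*, *osiv*, *jemuz*); -ese when the stem ends in a vowel (*fenwime*, *zoru*, *buka*).
*odhis* — final sound /s/ (a voiceless consonant) → -zo → *odhiszo*.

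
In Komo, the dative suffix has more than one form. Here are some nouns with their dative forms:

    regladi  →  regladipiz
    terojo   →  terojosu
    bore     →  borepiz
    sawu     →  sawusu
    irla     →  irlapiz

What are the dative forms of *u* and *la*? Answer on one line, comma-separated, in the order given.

The pattern is rounding harmony: -su when the last vowel of the stem is a rounded vowel (*terojo*, *sawu*); -piz when the last vowel of the stem is an unrounded vowel (*regladi*, *bore*, *irla*).
*u* — last vowel /u/ (a rounded vowel) → -su → *usu*.
*la* — last vowel /a/ (an unrounded vowel) → -piz → *lapiz*.

usu, lapiz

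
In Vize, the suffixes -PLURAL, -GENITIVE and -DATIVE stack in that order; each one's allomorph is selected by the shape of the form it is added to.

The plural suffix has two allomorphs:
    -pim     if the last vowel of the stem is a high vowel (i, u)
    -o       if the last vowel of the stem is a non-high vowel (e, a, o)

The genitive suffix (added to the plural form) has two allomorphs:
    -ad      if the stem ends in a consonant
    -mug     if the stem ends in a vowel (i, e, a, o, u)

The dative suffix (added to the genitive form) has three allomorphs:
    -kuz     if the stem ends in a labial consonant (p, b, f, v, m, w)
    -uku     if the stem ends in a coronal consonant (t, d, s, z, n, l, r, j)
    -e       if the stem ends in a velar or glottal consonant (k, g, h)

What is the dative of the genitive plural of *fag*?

*fag* — last vowel /a/ (a non-high vowel) → -o → *fago*.
Since the final sound of the plural form *fago* is /o/ (a vowel), it takes -mug, giving *fagomug*.
The final consonant of the genitive form *fagomug* is /g/, which is velar/glottal, so the dative suffix is -e, giving *fagomuge*.

fagomuge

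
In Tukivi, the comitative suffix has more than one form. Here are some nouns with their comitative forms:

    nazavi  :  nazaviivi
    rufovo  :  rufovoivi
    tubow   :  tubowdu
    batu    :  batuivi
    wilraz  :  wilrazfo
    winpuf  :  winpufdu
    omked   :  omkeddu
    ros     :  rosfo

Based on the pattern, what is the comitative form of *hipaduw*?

hipaduwdu

Looking at the final sound of each stem: -fo when the stem ends in a sibilant (*wilraz*, *ros*); -du when the stem ends in a non-sibilant consonant (*tubow*, *winpuf*, *omked*); -ivi when the stem ends in a vowel (*nazavi*, *rufovo*, *batu*).
Since the final sound of *hipaduw* is /w/ (a non-sibilant consonant), it takes -du, giving *hipaduwdu*.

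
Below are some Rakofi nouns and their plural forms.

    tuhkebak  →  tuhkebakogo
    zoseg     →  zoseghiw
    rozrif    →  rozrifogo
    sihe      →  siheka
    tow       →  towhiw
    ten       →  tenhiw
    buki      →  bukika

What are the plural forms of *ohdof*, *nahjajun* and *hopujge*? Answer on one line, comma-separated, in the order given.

ohdofogo, nahjajunhiw, hopujgeka

The suffix is conditioned by the final sound: -ogo when the stem ends in a voiceless consonant (*tuhkebak*, *rozrif*); -hiw when the stem ends in a voiced consonant (*zoseg*, *tow*, *ten*); -ka when the stem ends in a vowel (*sihe*, *buki*).
Since the final sound of *ohdof* is /f/ (a voiceless consonant), it takes -ogo, giving *ohdofogo*.
*nahjajun* — final sound /n/ (a voiced consonant) → -hiw → *nahjajunhiw*.
The final sound of *hopujge* is /e/, which is a vowel, so the suffix is -ka, giving *hopujgeka*.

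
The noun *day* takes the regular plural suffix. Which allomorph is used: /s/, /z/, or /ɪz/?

The stem *day* ends in a voiced non-sibilant sound.
The plural suffix surfaces as /ɪz/ after sibilants, /s/ after other voiceless consonants, and /z/ after other voiced sounds.
So the plural -s on *day* is pronounced /z/.

/z/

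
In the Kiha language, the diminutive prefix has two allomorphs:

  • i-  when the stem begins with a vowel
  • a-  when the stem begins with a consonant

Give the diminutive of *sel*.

Since the first sound of *sel* is /s/ (a consonant), it takes a-, giving *asel*.

asel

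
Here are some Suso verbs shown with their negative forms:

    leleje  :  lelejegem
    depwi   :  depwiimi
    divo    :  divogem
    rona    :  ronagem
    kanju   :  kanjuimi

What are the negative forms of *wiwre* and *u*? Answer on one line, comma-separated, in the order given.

The alternation tracks the last vowel of the stem — -imi when the last vowel of the stem is a high vowel (*depwi*, *kanju*); -gem when the last vowel of the stem is a non-high vowel (*leleje*, *divo*, *rona*).
The last vowel of *wiwre* is /e/, which is a non-high vowel, so the suffix is -gem, giving *wiwregem*.
The last vowel of *u* is /u/, which is a high vowel, so the suffix is -imi, giving *uimi*.

wiwregem, uimi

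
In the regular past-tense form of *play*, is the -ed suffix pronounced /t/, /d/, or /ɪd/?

/d/

The stem *play* ends in a voiced sound other than /d/.
The -ed suffix is realized as /ɪd/ after /t, d/; as /t/ after other voiceless consonants; and as /d/ after other voiced sounds.
So -ed on *play* is pronounced /d/.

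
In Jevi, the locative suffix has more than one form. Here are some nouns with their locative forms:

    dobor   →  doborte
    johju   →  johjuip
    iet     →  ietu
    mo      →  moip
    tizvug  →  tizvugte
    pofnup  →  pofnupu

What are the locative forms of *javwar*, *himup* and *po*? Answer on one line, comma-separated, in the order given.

javwarte, himupu, poip

Looking at the final sound of each stem: -u when the stem ends in a voiceless consonant (*iet*, *pofnup*); -te when the stem ends in a voiced consonant (*dobor*, *tizvug*); -ip when the stem ends in a vowel (*johju*, *mo*).
Since the final sound of *javwar* is /r/ (a voiced consonant), it takes -te, giving *javwarte*.
The final sound of *himup* is /p/, which is a voiceless consonant, so the suffix is -u, giving *himupu*.
*po* — final sound /o/ (a vowel) → -ip → *poip*.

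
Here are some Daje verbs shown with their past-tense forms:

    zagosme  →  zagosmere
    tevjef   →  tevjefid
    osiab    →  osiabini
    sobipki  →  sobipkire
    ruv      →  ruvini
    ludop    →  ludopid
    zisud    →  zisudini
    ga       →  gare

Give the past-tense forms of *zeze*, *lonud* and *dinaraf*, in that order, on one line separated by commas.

zezere, lonudini, dinarafid

Looking at the final sound of each stem: -id when the stem ends in a voiceless consonant (*tevjef*, *ludop*); -ini when the stem ends in a voiced consonant (*osiab*, *ruv*, *zisud*); -re when the stem ends in a vowel (*zagosme*, *sobipki*, *ga*).
*zeze*: final sound = /e/, a vowel → -re → *zezere*.
*lonud*: final sound = /d/, a voiced consonant → -ini → *lonudini*.
*dinaraf*: final sound = /f/, a voiceless consonant → -id → *dinarafid*.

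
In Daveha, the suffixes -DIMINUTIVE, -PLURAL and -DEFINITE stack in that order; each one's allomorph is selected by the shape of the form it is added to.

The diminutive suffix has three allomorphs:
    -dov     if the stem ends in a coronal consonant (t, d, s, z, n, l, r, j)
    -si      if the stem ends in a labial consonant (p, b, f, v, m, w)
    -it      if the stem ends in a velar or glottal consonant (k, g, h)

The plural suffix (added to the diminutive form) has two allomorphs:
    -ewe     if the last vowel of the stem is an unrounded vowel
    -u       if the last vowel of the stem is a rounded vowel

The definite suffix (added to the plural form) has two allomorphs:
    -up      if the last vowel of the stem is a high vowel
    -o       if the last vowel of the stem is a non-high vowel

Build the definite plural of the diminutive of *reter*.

Since the final consonant of *reter* is /r/ (coronal), it takes -dov, giving *reterdov*.
The last vowel of the diminutive form *reterdov* is /o/, which is a rounded vowel, so the plural suffix is -u, giving *reterdovu*.
The plural form *reterdovu*: last vowel = /u/, a high vowel → -up → *reterdovuup*.

reterdovuup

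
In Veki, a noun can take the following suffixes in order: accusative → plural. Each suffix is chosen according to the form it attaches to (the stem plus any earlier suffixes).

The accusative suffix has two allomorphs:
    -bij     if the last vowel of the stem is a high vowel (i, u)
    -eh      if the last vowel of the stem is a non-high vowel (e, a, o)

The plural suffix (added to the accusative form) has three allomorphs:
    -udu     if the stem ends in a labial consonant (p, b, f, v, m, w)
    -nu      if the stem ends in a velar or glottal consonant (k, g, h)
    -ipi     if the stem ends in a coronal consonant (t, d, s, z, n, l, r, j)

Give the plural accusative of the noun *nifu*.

*nifu* — last vowel /u/ (a high vowel) → -bij → *nifubij*.
The accusative form *nifubij*: final consonant = /j/, coronal → -ipi → *nifubijipi*.

nifubijipi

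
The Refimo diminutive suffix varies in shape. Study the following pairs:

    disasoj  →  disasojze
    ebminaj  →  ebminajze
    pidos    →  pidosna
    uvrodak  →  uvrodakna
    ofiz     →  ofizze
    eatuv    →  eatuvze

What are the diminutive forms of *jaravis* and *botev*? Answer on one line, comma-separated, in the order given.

jaravisna, botevze

Looking at the final consonant of each stem: -na when the stem ends in a voiceless consonant (*pidos*, *uvrodak*); -ze when the stem ends in a voiced consonant (*disasoj*, *ebminaj*, *ofiz*, *eatuv*).
*jaravis* — final consonant /s/ (voiceless) → -na → *jaravisna*.
Since the final consonant of *botev* is /v/ (voiced), it takes -ze, giving *botevze*.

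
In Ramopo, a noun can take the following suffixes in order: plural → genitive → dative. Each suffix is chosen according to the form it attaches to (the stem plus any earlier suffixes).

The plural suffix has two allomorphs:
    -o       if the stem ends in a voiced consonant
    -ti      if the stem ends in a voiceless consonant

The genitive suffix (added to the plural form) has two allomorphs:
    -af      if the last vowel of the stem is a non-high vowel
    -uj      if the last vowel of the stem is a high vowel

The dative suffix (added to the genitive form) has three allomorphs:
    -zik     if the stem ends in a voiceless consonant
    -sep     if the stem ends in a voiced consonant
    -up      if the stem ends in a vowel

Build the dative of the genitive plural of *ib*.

iboafzik

*ib*: final consonant = /b/, voiced → -o → *ibo*.
The plural form *ibo* — last vowel /o/ (a non-high vowel) → -af → *iboaf*.
The genitive form *iboaf* — final sound /f/ (a voiceless consonant) → -zik → *iboafzik*.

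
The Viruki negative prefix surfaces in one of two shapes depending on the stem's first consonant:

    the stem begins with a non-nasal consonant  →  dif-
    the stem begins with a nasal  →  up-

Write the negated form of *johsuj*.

difjohsuj

*johsuj* — first consonant /j/ (non-nasal) → dif- → *difjohsuj*.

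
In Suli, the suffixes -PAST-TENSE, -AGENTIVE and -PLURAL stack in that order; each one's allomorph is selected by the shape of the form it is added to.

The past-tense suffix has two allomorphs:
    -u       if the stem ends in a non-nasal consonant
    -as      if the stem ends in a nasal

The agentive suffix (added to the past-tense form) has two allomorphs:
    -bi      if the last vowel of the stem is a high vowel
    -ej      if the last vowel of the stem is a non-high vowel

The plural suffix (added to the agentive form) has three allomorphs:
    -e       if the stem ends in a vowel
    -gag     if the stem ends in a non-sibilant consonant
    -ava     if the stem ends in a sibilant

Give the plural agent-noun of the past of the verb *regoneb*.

The final consonant of *regoneb* is /b/, which is non-nasal, so the past-tense suffix is -u, giving *regonebu*.
The last vowel of the past-tense form *regonebu* is /u/, which is a high vowel, so the agentive suffix is -bi, giving *regonebubi*.
Since the final sound of the agentive form *regonebubi* is /i/ (a vowel), it takes -e, giving *regonebubie*.

regonebubie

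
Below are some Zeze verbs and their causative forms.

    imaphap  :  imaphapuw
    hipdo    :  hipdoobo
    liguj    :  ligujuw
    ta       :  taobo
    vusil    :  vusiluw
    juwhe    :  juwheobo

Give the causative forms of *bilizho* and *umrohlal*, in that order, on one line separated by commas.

The pattern is consonant vs. vowel: -uw when the stem ends in a consonant (*imaphap*, *liguj*, *vusil*); -obo when the stem ends in a vowel (*hipdo*, *ta*, *juwhe*).
*bilizho*: final sound = /o/, a vowel → -obo → *bilizhoobo*.
The final sound of *umrohlal* is /l/, which is a consonant, so the suffix is -uw, giving *umrohlaluw*.

bilizhoobo, umrohlaluw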